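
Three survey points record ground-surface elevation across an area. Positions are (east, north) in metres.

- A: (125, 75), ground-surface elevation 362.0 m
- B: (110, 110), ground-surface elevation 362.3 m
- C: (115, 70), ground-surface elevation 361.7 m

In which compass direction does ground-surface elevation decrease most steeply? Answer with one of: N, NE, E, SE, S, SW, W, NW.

With z = a·x + b·y + c and A as origin, the differences give:
  (-15)·a + 35·b = +0.3
  (-10)·a + (-5)·b = -0.3
Eliminate b (×(-5) and ×35, subtract): 425·a = 9.00 → a = ∂z/∂x = +0.02118
Back-substitute: b = ∂z/∂y = +0.01765.
Steepest decrease is along −∇f = (-0.02118 E, -0.01765 N) → southwest.

SW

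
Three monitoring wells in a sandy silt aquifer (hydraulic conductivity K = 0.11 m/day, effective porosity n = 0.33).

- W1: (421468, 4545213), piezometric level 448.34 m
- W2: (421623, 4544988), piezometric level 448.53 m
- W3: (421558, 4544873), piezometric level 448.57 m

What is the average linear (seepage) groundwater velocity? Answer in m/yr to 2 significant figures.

0.085 m/yr

Differences from W1: to W2 (Δx, Δy, Δh) = (155, -225, +0.19); to W3 = (90, -340, +0.23).
Determinant of the coordinate differences = 155·(-340) − 90·(-225) = -32450.
∂h/∂x = [(+0.19)·(-340) − (+0.23)·(-225)] / -32450 = +0.0003960
∂h/∂y = [155·(+0.23) − 90·(+0.19)] / -32450 = -0.0005716
|∇h| = √(0.0003960² + -0.0005716²) = 0.0006954
Seepage velocity v = K·i/n = 0.11 × 0.0006954 / 0.33 = 0.0002318 m/day = 0.08466 m/yr.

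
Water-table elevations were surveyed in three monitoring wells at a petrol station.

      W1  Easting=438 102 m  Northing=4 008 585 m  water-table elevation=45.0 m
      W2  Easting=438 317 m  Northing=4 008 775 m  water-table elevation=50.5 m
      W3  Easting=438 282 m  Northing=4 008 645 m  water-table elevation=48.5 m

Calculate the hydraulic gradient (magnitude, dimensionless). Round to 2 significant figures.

0.019

With h = a·x + b·y + c and W1 as origin, the differences give:
  215·a + 190·b = +5.5
  180·a + 60·b = +3.5
Eliminate b (×60 and ×190, subtract): -21300·a = -335.00 → a = ∂h/∂x = +0.01573
Back-substitute: b = ∂h/∂y = +0.01115.
|∇h| = √(0.01573² + 0.01115²) = 0.01928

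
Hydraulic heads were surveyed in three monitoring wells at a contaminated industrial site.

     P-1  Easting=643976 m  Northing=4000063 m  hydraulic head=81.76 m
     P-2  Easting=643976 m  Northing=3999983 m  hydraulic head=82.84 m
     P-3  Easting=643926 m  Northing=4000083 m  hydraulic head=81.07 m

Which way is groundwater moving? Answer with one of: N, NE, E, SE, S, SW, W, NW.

Differences from P-1: to P-2 (Δx, Δy, Δh) = (0, -80, +1.08); to P-3 = (-50, 20, -0.69).
Solve a·Δx + b·Δy = Δh: det = 0·20 − (-50)·(-80) = -4000.
∂h/∂x = [(+1.08)·20 − (-0.69)·(-80)] / -4000 = +0.008400
∂h/∂y = [0·(-0.69) − (-50)·(+1.08)] / -4000 = -0.01350
Flow = −∇h = (-0.008400 east, +0.01350 north), which points northwest.

NW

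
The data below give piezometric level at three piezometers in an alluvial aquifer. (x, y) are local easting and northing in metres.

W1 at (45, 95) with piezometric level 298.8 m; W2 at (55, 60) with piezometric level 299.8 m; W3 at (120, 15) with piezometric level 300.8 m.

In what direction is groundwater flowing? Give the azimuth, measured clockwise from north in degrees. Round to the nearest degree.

010°

Three-point gradient (reference W1): Δ to W2 = (10, -35, +1.0), Δ to W3 = (75, -80, +2.0).
∂h/∂x = -0.005479, ∂h/∂y = -0.03014 (det = 1825).
Flow direction (−∇h) has components (+0.005479 E, +0.03014 N).
Azimuth = atan2(E, N) = atan2(+0.005479, +0.03014) = 10.3° ≈ 010°.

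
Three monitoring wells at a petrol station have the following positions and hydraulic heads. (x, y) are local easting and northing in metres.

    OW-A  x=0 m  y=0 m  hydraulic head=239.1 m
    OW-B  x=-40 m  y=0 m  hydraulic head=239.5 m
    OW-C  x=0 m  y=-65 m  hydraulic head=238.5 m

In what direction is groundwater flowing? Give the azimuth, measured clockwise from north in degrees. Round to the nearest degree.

∂h/∂x = (239.5 − 239.1) / (-40 − 0) = -0.01000
∂h/∂y = (238.5 − 239.1) / (-65 − 0) = +0.009231
Flow direction (−∇h) has components (+0.01000 E, -0.009231 N).
Azimuth = atan2(E, N) = atan2(+0.01000, -0.009231) = 132.7° ≈ 133°.

133°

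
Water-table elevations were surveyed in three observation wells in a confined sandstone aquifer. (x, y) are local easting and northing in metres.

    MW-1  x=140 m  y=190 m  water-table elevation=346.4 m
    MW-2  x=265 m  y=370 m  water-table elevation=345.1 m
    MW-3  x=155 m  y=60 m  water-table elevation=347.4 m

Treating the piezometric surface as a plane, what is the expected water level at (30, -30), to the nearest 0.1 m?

348.0 m

Differences from MW-1: to MW-2 (Δx, Δy, Δh) = (125, 180, -1.3); to MW-3 = (15, -130, +1.0).
Determinant of the coordinate differences = 125·(-130) − 15·180 = -18950.
∂h/∂x = [(-1.3)·(-130) − (+1.0)·180] / -18950 = +0.0005805
∂h/∂y = [125·(+1.0) − 15·(-1.3)] / -18950 = -0.007625
h(30, -30) = 346.4 + (+0.0005805)·(-110) + (-0.007625)·(-220) = 346.4 -0.064 +1.678 = 348.014 m.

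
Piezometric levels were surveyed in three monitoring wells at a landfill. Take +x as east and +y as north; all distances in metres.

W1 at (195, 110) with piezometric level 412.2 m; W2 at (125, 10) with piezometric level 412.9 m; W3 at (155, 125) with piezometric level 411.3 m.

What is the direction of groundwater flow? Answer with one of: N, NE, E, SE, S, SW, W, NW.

NW

Differences from W1: to W2 (Δx, Δy, Δh) = (-70, -100, +0.7); to W3 = (-40, 15, -0.9).
Solve a·Δx + b·Δy = Δh: det = (-70)·15 − (-40)·(-100) = -5050.
∂h/∂x = [(+0.7)·15 − (-0.9)·(-100)] / -5050 = +0.01574
∂h/∂y = [(-70)·(-0.9) − (-40)·(+0.7)] / -5050 = -0.01802
Flow = −∇h = (-0.01574 east, +0.01802 north), which points northwest.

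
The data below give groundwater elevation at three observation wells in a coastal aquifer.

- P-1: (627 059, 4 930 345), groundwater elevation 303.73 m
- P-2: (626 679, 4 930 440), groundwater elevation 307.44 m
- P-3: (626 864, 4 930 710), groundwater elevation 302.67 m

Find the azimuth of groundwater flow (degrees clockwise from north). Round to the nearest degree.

Three-point gradient (reference P-1): Δ to P-2 = (-380, 95, +3.71), Δ to P-3 = (-195, 365, -1.06).
∂h/∂x = -0.01211, ∂h/∂y = -0.009372 (det = -120175).
Flow direction (−∇h) has components (+0.01211 E, +0.009372 N).
Azimuth = atan2(E, N) = atan2(+0.01211, +0.009372) = 52.3° ≈ 052°.

052°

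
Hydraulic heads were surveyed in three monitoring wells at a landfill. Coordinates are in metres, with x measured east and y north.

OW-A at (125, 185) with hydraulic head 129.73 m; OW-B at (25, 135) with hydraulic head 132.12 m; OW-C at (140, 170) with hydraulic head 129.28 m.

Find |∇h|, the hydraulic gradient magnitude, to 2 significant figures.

Taking OW-A as reference: OW-B−OW-A = (-100, -50, +2.39); OW-C−OW-A = (15, -15, -0.45).
Solve a·Δx + b·Δy = Δh: det = (-100)·(-15) − 15·(-50) = 2250.
∂h/∂x = [(+2.39)·(-15) − (-0.45)·(-50)] / 2250 = -0.02593
∂h/∂y = [(-100)·(-0.45) − 15·(+2.39)] / 2250 = +0.004067
|∇h| = √(-0.02593² + 0.004067²) = 0.02625

0.026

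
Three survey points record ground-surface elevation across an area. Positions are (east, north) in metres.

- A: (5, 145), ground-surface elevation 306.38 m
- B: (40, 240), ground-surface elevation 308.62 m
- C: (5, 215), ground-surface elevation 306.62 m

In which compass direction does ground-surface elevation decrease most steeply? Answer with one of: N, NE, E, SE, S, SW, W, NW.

W

Differences from A: to B (Δx, Δy, Δh) = (35, 95, +2.24); to C = (0, 70, +0.24).
Determinant of the coordinate differences = 35·70 − 0·95 = 2450.
∂z/∂x = [(+2.24)·70 − (+0.24)·95] / 2450 = +0.05469
∂z/∂y = [35·(+0.24) − 0·(+2.24)] / 2450 = +0.003429
Steepest decrease is along −∇f = (-0.05469 E, -0.003429 N) → west.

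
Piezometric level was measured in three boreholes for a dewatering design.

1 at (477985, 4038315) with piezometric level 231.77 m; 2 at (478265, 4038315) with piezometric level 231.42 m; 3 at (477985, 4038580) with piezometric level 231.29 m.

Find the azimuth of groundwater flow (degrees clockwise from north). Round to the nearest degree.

035°

∂h/∂x = (231.42 − 231.77) / (478265 − 477985) = -0.001250
∂h/∂y = (231.29 − 231.77) / (4038580 − 4038315) = -0.001811
Flow direction (−∇h) has components (+0.001250 E, +0.001811 N).
Azimuth = atan2(E, N) = atan2(+0.001250, +0.001811) = 34.6° ≈ 035°.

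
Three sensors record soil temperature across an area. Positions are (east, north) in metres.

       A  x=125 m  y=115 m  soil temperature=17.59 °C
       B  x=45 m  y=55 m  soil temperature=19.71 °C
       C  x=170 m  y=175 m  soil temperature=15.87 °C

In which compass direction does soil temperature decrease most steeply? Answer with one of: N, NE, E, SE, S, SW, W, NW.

Taking A as reference: B−A = (-80, -60, +2.12); C−A = (45, 60, -1.72).
Determinant of the coordinate differences = (-80)·60 − 45·(-60) = -2100.
∂T/∂x = [(+2.12)·60 − (-1.72)·(-60)] / -2100 = -0.01143
∂T/∂y = [(-80)·(-1.72) − 45·(+2.12)] / -2100 = -0.02010
Steepest decrease is along −∇f = (+0.01143 E, +0.02010 N) → northeast.

NE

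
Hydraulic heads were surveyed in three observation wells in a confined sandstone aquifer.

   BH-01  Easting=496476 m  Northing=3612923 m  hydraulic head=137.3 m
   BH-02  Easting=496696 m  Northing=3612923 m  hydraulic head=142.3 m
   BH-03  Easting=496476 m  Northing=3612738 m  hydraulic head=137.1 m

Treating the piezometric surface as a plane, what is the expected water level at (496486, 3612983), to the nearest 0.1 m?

137.6 m

∂h/∂x = (142.3 − 137.3) / (496696 − 496476) = +0.02273
∂h/∂y = (137.1 − 137.3) / (3612738 − 3612923) = +0.001081
h(496486, 3612983) = 137.3 + (+0.02273)·(10) + (+0.001081)·(60) = 137.3 +0.227 +0.065 = 137.592 m.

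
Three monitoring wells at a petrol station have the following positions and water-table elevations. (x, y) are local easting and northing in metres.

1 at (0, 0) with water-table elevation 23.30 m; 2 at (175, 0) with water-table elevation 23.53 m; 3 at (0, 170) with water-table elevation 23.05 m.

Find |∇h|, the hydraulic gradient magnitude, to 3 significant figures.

∂h/∂x = (23.53 − 23.30) / (175 − 0) = +0.001314
∂h/∂y = (23.05 − 23.30) / (170 − 0) = -0.001471
|∇h| = √(0.001314² + -0.001471²) = 0.001972

0.00197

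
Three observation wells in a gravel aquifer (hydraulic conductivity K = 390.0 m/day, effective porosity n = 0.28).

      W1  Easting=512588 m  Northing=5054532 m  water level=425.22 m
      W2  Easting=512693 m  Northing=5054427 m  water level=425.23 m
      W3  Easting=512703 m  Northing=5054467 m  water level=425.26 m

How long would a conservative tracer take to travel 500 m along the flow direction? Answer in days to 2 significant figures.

400 days

Three-point gradient (reference W1): Δ to W2 = (105, -105, +0.01), Δ to W3 = (115, -65, +0.04).
∂h/∂x = +0.0006762, ∂h/∂y = +0.0005810 (det = 5250).
|∇h| = √(0.0006762² + 0.0005810²) = 0.0008915
Seepage velocity v = K·i/n = 390.0 × 0.0008915 / 0.28 = 1.242 m/day.
t = 500 / 1.242 = 402.6 days.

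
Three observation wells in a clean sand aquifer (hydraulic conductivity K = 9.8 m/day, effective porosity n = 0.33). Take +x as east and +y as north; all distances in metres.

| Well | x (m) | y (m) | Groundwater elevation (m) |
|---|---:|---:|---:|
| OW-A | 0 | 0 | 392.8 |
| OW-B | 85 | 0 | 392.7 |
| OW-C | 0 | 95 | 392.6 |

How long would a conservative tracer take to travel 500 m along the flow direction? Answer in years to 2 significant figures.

∂h/∂x = (392.7 − 392.8) / (85 − 0) = -0.001176
∂h/∂y = (392.6 − 392.8) / (95 − 0) = -0.002105
|∇h| = √(-0.001176² + -0.002105²) = 0.002411
Seepage velocity v = K·i/n = 9.8 × 0.002411 / 0.33 = 0.0716 m/day.
t = 500 / 0.0716 = 6983 days = 19.1 years.

19 years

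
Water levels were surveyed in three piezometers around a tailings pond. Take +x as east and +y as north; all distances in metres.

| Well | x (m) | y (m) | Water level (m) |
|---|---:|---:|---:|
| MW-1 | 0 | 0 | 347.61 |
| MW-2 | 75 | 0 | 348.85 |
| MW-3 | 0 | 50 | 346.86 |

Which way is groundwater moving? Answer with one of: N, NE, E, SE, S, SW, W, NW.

NW

∂h/∂x = (348.85 − 347.61) / (75 − 0) = +0.01653
∂h/∂y = (346.86 − 347.61) / (50 − 0) = -0.01500
Flow = −∇h = (-0.01653 east, +0.01500 north), which points northwest.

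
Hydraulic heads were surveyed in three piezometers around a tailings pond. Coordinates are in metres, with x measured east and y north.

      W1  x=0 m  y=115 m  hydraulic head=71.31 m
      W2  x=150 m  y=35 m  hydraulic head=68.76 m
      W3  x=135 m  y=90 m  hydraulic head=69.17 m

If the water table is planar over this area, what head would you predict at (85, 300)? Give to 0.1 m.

70.6 m

Three-point gradient (reference W1): Δ to W2 = (150, -80, -2.55), Δ to W3 = (135, -25, -2.14).
∂h/∂x = -0.01524, ∂h/∂y = +0.003298 (det = 7050).
h(85, 300) = 71.31 + (-0.01524)·(85) + (+0.003298)·(185) = 71.31 -1.295 +0.610 = 70.625 m.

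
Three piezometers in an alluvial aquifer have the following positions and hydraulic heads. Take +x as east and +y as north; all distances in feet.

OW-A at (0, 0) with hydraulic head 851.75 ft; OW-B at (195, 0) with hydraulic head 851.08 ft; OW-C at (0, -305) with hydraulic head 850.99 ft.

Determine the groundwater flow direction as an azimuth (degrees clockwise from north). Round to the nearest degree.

126°

∂h/∂x = (851.08 − 851.75) / (195 − 0) = -0.003436
∂h/∂y = (850.99 − 851.75) / (-305 − 0) = +0.002492
Flow direction (−∇h) has components (+0.003436 E, -0.002492 N).
Azimuth = atan2(E, N) = atan2(+0.003436, -0.002492) = 126.0° ≈ 126°.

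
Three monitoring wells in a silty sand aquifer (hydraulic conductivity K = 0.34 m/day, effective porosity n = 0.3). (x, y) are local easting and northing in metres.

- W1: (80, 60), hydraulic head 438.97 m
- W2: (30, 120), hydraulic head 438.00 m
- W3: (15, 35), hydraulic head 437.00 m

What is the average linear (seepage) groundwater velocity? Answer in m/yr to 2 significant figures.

Three-point gradient (reference W1): Δ to W2 = (-50, 60, -0.97), Δ to W3 = (-65, -25, -1.97).
∂h/∂x = +0.02766, ∂h/∂y = +0.006883 (det = 5150).
|∇h| = √(0.02766² + 0.006883²) = 0.0285
Seepage velocity v = K·i/n = 0.34 × 0.0285 / 0.3 = 0.0323 m/day = 11.8 m/yr.

12 m/yr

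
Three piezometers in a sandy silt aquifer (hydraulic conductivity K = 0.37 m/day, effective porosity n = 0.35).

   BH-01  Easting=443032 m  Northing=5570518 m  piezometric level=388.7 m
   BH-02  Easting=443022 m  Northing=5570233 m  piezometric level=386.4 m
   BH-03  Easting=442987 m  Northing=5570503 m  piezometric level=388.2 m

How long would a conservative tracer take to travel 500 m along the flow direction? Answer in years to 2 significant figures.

Three-point gradient (reference BH-01): Δ to BH-02 = (-10, -285, -2.3), Δ to BH-03 = (-45, -15, -0.5).
∂h/∂x = +0.008521, ∂h/∂y = +0.007771 (det = -12675).
|∇h| = √(0.008521² + 0.007771²) = 0.01153
Seepage velocity v = K·i/n = 0.37 × 0.01153 / 0.35 = 0.01219 m/day.
t = 500 / 0.01219 = 4.102e+04 days = 112 years.

110 years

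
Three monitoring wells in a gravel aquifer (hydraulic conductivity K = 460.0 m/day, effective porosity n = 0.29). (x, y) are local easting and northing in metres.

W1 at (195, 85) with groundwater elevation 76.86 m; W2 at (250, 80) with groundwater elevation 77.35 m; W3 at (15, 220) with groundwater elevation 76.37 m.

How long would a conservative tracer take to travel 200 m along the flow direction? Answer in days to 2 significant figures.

Taking W1 as reference: W2−W1 = (55, -5, +0.49); W3−W1 = (-180, 135, -0.49).
Solve a·Δx + b·Δy = Δh: det = 55·135 − (-180)·(-5) = 6525.
∂h/∂x = [(+0.49)·135 − (-0.49)·(-5)] / 6525 = +0.009762
∂h/∂y = [55·(-0.49) − (-180)·(+0.49)] / 6525 = +0.009387
|∇h| = √(0.009762² + 0.009387²) = 0.01354
Seepage velocity v = K·i/n = 460.0 × 0.01354 / 0.29 = 21.48 m/day.
t = 200 / 21.48 = 9.311 days.

9.3 days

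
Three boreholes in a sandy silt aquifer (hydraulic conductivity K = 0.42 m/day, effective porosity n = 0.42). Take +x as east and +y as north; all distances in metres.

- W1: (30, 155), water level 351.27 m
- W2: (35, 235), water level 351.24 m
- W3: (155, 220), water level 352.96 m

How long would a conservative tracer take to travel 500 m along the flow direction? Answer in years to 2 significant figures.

Taking W1 as reference: W2−W1 = (5, 80, -0.03); W3−W1 = (125, 65, +1.69).
Determinant of the coordinate differences = 5·65 − 125·80 = -9675.
∂h/∂x = [(-0.03)·65 − (+1.69)·80] / -9675 = +0.01418
∂h/∂y = [5·(+1.69) − 125·(-0.03)] / -9675 = -0.001261
|∇h| = √(0.01418² + -0.001261²) = 0.01424
Seepage velocity v = K·i/n = 0.42 × 0.01424 / 0.42 = 0.01424 m/day.
t = 500 / 0.01424 = 3.511e+04 days = 96.1 years.

96 years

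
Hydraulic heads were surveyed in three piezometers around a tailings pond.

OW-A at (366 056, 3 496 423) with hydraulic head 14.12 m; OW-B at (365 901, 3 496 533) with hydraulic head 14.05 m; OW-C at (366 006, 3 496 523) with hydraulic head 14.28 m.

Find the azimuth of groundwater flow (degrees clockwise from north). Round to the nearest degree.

221°

Three-point gradient (reference OW-A): Δ to OW-B = (-155, 110, -0.07), Δ to OW-C = (-50, 100, +0.16).
∂h/∂x = +0.002460, ∂h/∂y = +0.002830 (det = -10000).
Flow direction (−∇h) has components (-0.002460 E, -0.002830 N).
Azimuth = atan2(E, N) = atan2(-0.002460, -0.002830) = 221.0° ≈ 221°.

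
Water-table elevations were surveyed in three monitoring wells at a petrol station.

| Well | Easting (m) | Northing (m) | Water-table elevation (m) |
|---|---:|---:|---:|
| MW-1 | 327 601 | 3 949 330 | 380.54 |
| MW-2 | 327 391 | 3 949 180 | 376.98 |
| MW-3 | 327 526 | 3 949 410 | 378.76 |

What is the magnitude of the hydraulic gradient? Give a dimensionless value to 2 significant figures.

Taking MW-1 as reference: MW-2−MW-1 = (-210, -150, -3.56); MW-3−MW-1 = (-75, 80, -1.78).
Solve a·Δx + b·Δy = Δh: det = (-210)·80 − (-75)·(-150) = -28050.
∂h/∂x = [(-3.56)·80 − (-1.78)·(-150)] / -28050 = +0.01967
∂h/∂y = [(-210)·(-1.78) − (-75)·(-3.56)] / -28050 = -0.003807
|∇h| = √(0.01967² + -0.003807²) = 0.02004

0.020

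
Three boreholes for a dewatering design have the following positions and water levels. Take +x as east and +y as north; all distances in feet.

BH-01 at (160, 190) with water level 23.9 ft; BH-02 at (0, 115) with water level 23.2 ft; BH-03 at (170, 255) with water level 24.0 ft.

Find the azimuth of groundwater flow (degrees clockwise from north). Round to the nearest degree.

Differences from BH-01: to BH-02 (Δx, Δy, Δh) = (-160, -75, -0.7); to BH-03 = (10, 65, +0.1).
Determinant of the coordinate differences = (-160)·65 − 10·(-75) = -9650.
∂h/∂x = [(-0.7)·65 − (+0.1)·(-75)] / -9650 = +0.003938
∂h/∂y = [(-160)·(+0.1) − 10·(-0.7)] / -9650 = +0.0009326
Flow direction (−∇h) has components (-0.003938 E, -0.0009326 N).
Azimuth = atan2(E, N) = atan2(-0.003938, -0.0009326) = 256.7° ≈ 257°.

257°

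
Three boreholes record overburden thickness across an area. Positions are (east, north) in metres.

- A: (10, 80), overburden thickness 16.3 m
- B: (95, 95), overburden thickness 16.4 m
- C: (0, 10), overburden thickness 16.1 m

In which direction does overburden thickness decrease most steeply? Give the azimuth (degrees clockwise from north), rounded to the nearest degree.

194°

Differences from A: to B (Δx, Δy, Δh) = (85, 15, +0.1); to C = (-10, -70, -0.2).
Determinant of the coordinate differences = 85·(-70) − (-10)·15 = -5800.
∂d/∂x = [(+0.1)·(-70) − (-0.2)·15] / -5800 = +0.0006897
∂d/∂y = [85·(-0.2) − (-10)·(+0.1)] / -5800 = +0.002759
Steepest decrease is along −∇f: components (-0.0006897 E, -0.002759 N).
Azimuth = atan2(-0.0006897, -0.002759) = 194.0° ≈ 194°.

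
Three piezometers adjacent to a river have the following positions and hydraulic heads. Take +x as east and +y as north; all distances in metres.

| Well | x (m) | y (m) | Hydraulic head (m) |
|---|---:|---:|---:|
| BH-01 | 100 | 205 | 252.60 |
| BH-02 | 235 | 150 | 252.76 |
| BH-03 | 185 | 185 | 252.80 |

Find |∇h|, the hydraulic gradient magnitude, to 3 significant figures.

Taking BH-01 as reference: BH-02−BH-01 = (135, -55, +0.16); BH-03−BH-01 = (85, -20, +0.20).
Solve a·Δx + b·Δy = Δh: det = 135·(-20) − 85·(-55) = 1975.
∂h/∂x = [(+0.16)·(-20) − (+0.20)·(-55)] / 1975 = +0.003949
∂h/∂y = [135·(+0.20) − 85·(+0.16)] / 1975 = +0.006785
|∇h| = √(0.003949² + 0.006785²) = 0.007851

0.00785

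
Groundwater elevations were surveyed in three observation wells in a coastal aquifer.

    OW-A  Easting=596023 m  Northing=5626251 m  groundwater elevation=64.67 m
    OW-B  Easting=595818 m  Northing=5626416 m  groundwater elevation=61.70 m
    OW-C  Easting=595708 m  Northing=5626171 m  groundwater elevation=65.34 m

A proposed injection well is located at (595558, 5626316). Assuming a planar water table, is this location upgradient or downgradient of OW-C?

downgradient

Differences from OW-A: to OW-B (Δx, Δy, Δh) = (-205, 165, -2.97); to OW-C = (-315, -80, +0.67).
Solve a·Δx + b·Δy = Δh: det = (-205)·(-80) − (-315)·165 = 68375.
∂h/∂x = [(-2.97)·(-80) − (+0.67)·165] / 68375 = +0.001858
∂h/∂y = [(-205)·(+0.67) − (-315)·(-2.97)] / 68375 = -0.01569
Head at (595558, 5626316) = 64.67 + (+0.001858)·(-465) + (-0.01569)·(65) = 62.79 m.
That is lower than the 65.34 m at OW-C, so the point is downgradient.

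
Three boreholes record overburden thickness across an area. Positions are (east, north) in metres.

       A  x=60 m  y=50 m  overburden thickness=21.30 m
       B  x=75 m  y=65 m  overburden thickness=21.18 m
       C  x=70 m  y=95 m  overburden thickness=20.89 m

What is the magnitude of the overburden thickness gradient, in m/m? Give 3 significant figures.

Taking A as reference: B−A = (15, 15, -0.12); C−A = (10, 45, -0.41).
Solve a·Δx + b·Δy = Δd: det = 15·45 − 10·15 = 525.
∂d/∂x = [(-0.12)·45 − (-0.41)·15] / 525 = +0.001429
∂d/∂y = [15·(-0.41) − 10·(-0.12)] / 525 = -0.009429
|∇f| = √(0.001429² + -0.009429²) = 0.009537 m/m

0.00954 m/m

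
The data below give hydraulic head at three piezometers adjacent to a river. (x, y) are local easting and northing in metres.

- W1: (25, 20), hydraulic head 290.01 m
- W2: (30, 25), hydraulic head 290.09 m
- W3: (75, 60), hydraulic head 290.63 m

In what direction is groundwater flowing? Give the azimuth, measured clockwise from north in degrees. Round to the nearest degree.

174°

With h = a·x + b·y + c and W1 as origin, the differences give:
  5·a + 5·b = +0.08
  50·a + 40·b = +0.62
Eliminate b (×40 and ×5, subtract): -50·a = 0.100 → a = ∂h/∂x = -0.002000
Back-substitute: b = ∂h/∂y = +0.01800.
Flow direction (−∇h) has components (+0.002000 E, -0.01800 N).
Azimuth = atan2(E, N) = atan2(+0.002000, -0.01800) = 173.7° ≈ 174°.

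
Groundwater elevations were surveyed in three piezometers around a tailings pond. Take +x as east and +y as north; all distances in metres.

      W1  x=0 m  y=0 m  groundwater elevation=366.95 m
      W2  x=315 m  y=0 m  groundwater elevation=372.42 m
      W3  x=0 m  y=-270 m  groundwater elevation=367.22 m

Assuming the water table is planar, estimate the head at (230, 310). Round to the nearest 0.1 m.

∂h/∂x = (372.42 − 366.95) / (315 − 0) = +0.01737
∂h/∂y = (367.22 − 366.95) / (-270 − 0) = -0.001000
h(230, 310) = 366.95 + (+0.01737)·(230) + (-0.001000)·(310) = 366.95 +3.994 -0.310 = 370.634 m.

370.6 m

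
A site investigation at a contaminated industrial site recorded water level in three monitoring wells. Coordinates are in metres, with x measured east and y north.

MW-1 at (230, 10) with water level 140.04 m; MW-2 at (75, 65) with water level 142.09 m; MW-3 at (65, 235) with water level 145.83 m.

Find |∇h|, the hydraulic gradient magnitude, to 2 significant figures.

0.022

Taking MW-1 as reference: MW-2−MW-1 = (-155, 55, +2.05); MW-3−MW-1 = (-165, 225, +5.79).
Solve a·Δx + b·Δy = Δh: det = (-155)·225 − (-165)·55 = -25800.
∂h/∂x = [(+2.05)·225 − (+5.79)·55] / -25800 = -0.005535
∂h/∂y = [(-155)·(+5.79) − (-165)·(+2.05)] / -25800 = +0.02167
|∇h| = √(-0.005535² + 0.02167²) = 0.02237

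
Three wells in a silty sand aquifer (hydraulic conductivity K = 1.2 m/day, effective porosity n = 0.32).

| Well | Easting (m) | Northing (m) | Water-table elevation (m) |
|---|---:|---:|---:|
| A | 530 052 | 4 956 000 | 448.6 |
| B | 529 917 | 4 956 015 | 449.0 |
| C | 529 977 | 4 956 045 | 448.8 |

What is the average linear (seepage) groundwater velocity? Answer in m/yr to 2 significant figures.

Taking A as reference: B−A = (-135, 15, +0.4); C−A = (-75, 45, +0.2).
Determinant of the coordinate differences = (-135)·45 − (-75)·15 = -4950.
∂h/∂x = [(+0.4)·45 − (+0.2)·15] / -4950 = -0.003030
∂h/∂y = [(-135)·(+0.2) − (-75)·(+0.4)] / -4950 = -0.0006061
|∇h| = √(-0.003030² + -0.0006061²) = 0.00309
Seepage velocity v = K·i/n = 1.2 × 0.00309 / 0.32 = 0.01159 m/day = 4.233 m/yr.

4.2 m/yr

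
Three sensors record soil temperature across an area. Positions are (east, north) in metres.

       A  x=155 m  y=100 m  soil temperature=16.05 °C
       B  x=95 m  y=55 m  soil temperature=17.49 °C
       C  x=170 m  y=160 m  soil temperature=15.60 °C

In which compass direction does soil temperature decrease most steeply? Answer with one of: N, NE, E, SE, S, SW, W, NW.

E

Differences from A: to B (Δx, Δy, Δh) = (-60, -45, +1.44); to C = (15, 60, -0.45).
Determinant of the coordinate differences = (-60)·60 − 15·(-45) = -2925.
∂T/∂x = [(+1.44)·60 − (-0.45)·(-45)] / -2925 = -0.02262
∂T/∂y = [(-60)·(-0.45) − 15·(+1.44)] / -2925 = -0.001846
Steepest decrease is along −∇f = (+0.02262 E, +0.001846 N) → east.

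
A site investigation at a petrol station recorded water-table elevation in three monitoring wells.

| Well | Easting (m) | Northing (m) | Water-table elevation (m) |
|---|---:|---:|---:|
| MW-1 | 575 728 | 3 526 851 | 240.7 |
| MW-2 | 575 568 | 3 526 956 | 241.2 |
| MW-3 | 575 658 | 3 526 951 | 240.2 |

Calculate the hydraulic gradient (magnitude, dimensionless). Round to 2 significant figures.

Differences from MW-1: to MW-2 (Δx, Δy, Δh) = (-160, 105, +0.5); to MW-3 = (-70, 100, -0.5).
Solve a·Δx + b·Δy = Δh: det = (-160)·100 − (-70)·105 = -8650.
∂h/∂x = [(+0.5)·100 − (-0.5)·105] / -8650 = -0.01185
∂h/∂y = [(-160)·(-0.5) − (-70)·(+0.5)] / -8650 = -0.01329
|∇h| = √(-0.01185² + -0.01329²) = 0.01781

0.018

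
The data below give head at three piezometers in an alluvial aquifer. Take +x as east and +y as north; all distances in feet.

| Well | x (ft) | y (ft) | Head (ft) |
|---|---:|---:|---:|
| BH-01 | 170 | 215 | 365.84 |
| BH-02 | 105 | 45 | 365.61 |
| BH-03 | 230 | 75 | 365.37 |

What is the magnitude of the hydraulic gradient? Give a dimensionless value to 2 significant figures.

Taking BH-01 as reference: BH-02−BH-01 = (-65, -170, -0.23); BH-03−BH-01 = (60, -140, -0.47).
Determinant of the coordinate differences = (-65)·(-140) − 60·(-170) = 19300.
∂h/∂x = [(-0.23)·(-140) − (-0.47)·(-170)] / 19300 = -0.002472
∂h/∂y = [(-65)·(-0.47) − 60·(-0.23)] / 19300 = +0.002298
|∇h| = √(-0.002472² + 0.002298²) = 0.003375

0.0034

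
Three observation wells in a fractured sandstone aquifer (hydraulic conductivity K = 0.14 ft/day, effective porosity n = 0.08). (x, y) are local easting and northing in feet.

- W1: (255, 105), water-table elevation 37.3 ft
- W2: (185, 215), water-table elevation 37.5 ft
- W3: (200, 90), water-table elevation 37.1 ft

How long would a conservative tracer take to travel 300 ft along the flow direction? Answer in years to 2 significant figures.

110 years

With h = a·x + b·y + c and W1 as origin, the differences give:
  (-70)·a + 110·b = +0.2
  (-55)·a + (-15)·b = -0.2
Eliminate b (×(-15) and ×110, subtract): 7100·a = 19.00 → a = ∂h/∂x = +0.002676
Back-substitute: b = ∂h/∂y = +0.003521.
|∇h| = √(0.002676² + 0.003521²) = 0.004422
Seepage velocity v = K·i/n = 0.14 × 0.004422 / 0.08 = 0.007739 ft/day.
t = 300 / 0.007739 = 3.876e+04 days = 106 years.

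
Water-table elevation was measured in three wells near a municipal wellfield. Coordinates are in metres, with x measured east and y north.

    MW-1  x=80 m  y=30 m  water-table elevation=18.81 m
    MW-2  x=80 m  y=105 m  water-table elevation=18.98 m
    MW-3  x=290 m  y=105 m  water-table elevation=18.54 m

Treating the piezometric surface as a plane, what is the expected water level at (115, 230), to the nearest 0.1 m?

19.2 m

With h = a·x + b·y + c and MW-1 as origin, the differences give:
  0·a + 75·b = +0.17
  210·a + 75·b = -0.27
Eliminate b (×75 and ×75, subtract): -15750·a = 33.000 → a = ∂h/∂x = -0.002095
Back-substitute: b = ∂h/∂y = +0.002267.
h(115, 230) = 18.81 + (-0.002095)·(35) + (+0.002267)·(200) = 18.81 -0.073 +0.453 = 19.190 m.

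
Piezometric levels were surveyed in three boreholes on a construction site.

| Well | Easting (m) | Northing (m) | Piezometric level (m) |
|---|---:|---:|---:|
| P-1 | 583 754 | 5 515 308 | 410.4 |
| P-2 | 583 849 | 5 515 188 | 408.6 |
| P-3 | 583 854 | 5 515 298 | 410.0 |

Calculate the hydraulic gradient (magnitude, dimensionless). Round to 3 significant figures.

0.0131

With h = a·x + b·y + c and P-1 as origin, the differences give:
  95·a + (-120)·b = -1.8
  100·a + (-10)·b = -0.4
Eliminate b (×(-10) and ×(-120), subtract): 11050·a = -30.00 → a = ∂h/∂x = -0.002715
Back-substitute: b = ∂h/∂y = +0.01285.
|∇h| = √(-0.002715² + 0.01285²) = 0.01313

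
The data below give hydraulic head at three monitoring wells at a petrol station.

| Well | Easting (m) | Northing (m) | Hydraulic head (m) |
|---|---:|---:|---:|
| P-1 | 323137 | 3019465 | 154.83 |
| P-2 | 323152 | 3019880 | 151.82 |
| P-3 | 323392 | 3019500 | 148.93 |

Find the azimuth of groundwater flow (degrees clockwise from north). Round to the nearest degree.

074°

Taking P-1 as reference: P-2−P-1 = (15, 415, -3.01); P-3−P-1 = (255, 35, -5.90).
Determinant of the coordinate differences = 15·35 − 255·415 = -105300.
∂h/∂x = [(-3.01)·35 − (-5.90)·415] / -105300 = -0.02225
∂h/∂y = [15·(-5.90) − 255·(-3.01)] / -105300 = -0.006449
Flow direction (−∇h) has components (+0.02225 E, +0.006449 N).
Azimuth = atan2(E, N) = atan2(+0.02225, +0.006449) = 73.8° ≈ 074°.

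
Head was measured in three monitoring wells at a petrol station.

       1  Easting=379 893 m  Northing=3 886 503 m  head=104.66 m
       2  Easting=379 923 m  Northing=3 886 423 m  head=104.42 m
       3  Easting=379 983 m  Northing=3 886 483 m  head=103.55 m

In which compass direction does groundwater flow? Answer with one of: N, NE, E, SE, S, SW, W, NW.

E

Taking 1 as reference: 2−1 = (30, -80, -0.24); 3−1 = (90, -20, -1.11).
Determinant of the coordinate differences = 30·(-20) − 90·(-80) = 6600.
∂h/∂x = [(-0.24)·(-20) − (-1.11)·(-80)] / 6600 = -0.01273
∂h/∂y = [30·(-1.11) − 90·(-0.24)] / 6600 = -0.001773
Flow = −∇h = (+0.01273 east, +0.001773 north), which points east.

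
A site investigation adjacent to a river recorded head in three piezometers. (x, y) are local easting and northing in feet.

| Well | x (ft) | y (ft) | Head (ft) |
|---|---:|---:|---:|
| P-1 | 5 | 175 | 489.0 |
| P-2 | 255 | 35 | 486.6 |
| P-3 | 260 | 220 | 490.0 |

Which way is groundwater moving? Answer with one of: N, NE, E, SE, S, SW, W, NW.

Differences from P-1: to P-2 (Δx, Δy, Δh) = (250, -140, -2.4); to P-3 = (255, 45, +1.0).
Solve a·Δx + b·Δy = Δh: det = 250·45 − 255·(-140) = 46950.
∂h/∂x = [(-2.4)·45 − (+1.0)·(-140)] / 46950 = +0.0006816
∂h/∂y = [250·(+1.0) − 255·(-2.4)] / 46950 = +0.01836
Flow = −∇h = (-0.0006816 east, -0.01836 north), which points south.

S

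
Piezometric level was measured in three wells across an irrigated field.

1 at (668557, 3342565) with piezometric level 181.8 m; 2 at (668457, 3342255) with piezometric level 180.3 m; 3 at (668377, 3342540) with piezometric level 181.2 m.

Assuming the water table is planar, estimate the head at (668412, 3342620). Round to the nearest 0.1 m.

Taking 1 as reference: 2−1 = (-100, -310, -1.5); 3−1 = (-180, -25, -0.6).
Solve a·Δx + b·Δy = Δh: det = (-100)·(-25) − (-180)·(-310) = -53300.
∂h/∂x = [(-1.5)·(-25) − (-0.6)·(-310)] / -53300 = +0.002786
∂h/∂y = [(-100)·(-0.6) − (-180)·(-1.5)] / -53300 = +0.003940
h(668412, 3342620) = 181.8 + (+0.002786)·(-145) + (+0.003940)·(55) = 181.8 -0.404 +0.217 = 181.613 m.

181.6 m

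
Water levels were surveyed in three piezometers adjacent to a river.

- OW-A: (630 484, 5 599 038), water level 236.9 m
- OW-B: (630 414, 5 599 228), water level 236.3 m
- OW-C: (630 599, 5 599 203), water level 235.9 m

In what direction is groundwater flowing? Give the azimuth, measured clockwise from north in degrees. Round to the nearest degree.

With h = a·x + b·y + c and OW-A as origin, the differences give:
  (-70)·a + 190·b = -0.6
  115·a + 165·b = -1.0
Eliminate b (×165 and ×190, subtract): -33400·a = 91.00 → a = ∂h/∂x = -0.002725
Back-substitute: b = ∂h/∂y = -0.004162.
Flow direction (−∇h) has components (+0.002725 E, +0.004162 N).
Azimuth = atan2(E, N) = atan2(+0.002725, +0.004162) = 33.2° ≈ 033°.

033°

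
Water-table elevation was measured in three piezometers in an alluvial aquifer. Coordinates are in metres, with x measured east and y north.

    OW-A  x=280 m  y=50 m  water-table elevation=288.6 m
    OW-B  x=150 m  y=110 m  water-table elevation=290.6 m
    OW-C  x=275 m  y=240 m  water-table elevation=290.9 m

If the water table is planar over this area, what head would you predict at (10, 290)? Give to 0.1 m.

Taking OW-A as reference: OW-B−OW-A = (-130, 60, +2.0); OW-C−OW-A = (-5, 190, +2.3).
Solve a·Δx + b·Δy = Δh: det = (-130)·190 − (-5)·60 = -24400.
∂h/∂x = [(+2.0)·190 − (+2.3)·60] / -24400 = -0.009918
∂h/∂y = [(-130)·(+2.3) − (-5)·(+2.0)] / -24400 = +0.01184
h(10, 290) = 288.6 + (-0.009918)·(-270) + (+0.01184)·(240) = 288.6 +2.678 +2.843 = 294.120 m.

294.1 m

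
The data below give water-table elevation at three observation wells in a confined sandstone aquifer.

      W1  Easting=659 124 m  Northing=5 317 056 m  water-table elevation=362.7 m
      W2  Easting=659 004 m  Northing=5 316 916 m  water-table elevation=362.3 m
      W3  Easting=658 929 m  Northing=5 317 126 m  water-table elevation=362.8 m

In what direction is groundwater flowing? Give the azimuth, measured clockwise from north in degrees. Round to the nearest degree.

Taking W1 as reference: W2−W1 = (-120, -140, -0.4); W3−W1 = (-195, 70, +0.1).
Determinant of the coordinate differences = (-120)·70 − (-195)·(-140) = -35700.
∂h/∂x = [(-0.4)·70 − (+0.1)·(-140)] / -35700 = +0.0003922
∂h/∂y = [(-120)·(+0.1) − (-195)·(-0.4)] / -35700 = +0.002521
Flow direction (−∇h) has components (-0.0003922 E, -0.002521 N).
Azimuth = atan2(E, N) = atan2(-0.0003922, -0.002521) = 188.8° ≈ 189°.

189°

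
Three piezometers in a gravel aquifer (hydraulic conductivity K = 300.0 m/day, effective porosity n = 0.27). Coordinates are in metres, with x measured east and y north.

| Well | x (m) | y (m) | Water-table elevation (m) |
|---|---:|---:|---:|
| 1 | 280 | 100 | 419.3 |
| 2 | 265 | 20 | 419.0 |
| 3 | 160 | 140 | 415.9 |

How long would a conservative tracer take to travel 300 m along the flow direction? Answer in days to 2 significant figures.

9.7 days

With h = a·x + b·y + c and 1 as origin, the differences give:
  (-15)·a + (-80)·b = -0.3
  (-120)·a + 40·b = -3.4
Eliminate b (×40 and ×(-80), subtract): -10200·a = -284.00 → a = ∂h/∂x = +0.02784
Back-substitute: b = ∂h/∂y = -0.001471.
|∇h| = √(0.02784² + -0.001471²) = 0.02788
Seepage velocity v = K·i/n = 300.0 × 0.02788 / 0.27 = 30.98 m/day.
t = 300 / 30.98 = 9.684 days.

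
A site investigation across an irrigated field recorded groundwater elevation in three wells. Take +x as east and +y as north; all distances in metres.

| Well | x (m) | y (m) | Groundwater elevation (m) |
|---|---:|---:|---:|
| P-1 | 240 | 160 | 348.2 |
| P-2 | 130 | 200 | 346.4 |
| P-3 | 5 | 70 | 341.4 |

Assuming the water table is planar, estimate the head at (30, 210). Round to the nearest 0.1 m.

With h = a·x + b·y + c and P-1 as origin, the differences give:
  (-110)·a + 40·b = -1.8
  (-235)·a + (-90)·b = -6.8
Eliminate b (×(-90) and ×40, subtract): 19300·a = 434.00 → a = ∂h/∂x = +0.02249
Back-substitute: b = ∂h/∂y = +0.01684.
h(30, 210) = 348.2 + (+0.02249)·(-210) + (+0.01684)·(50) = 348.2 -4.722 +0.842 = 344.320 m.

344.3 m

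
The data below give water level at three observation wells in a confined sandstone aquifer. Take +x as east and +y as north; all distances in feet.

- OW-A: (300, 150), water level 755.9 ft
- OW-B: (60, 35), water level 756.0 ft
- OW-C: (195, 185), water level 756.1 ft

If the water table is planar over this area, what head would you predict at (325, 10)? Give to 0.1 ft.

Differences from OW-A: to OW-B (Δx, Δy, Δh) = (-240, -115, +0.1); to OW-C = (-105, 35, +0.2).
Determinant of the coordinate differences = (-240)·35 − (-105)·(-115) = -20475.
∂h/∂x = [(+0.1)·35 − (+0.2)·(-115)] / -20475 = -0.001294
∂h/∂y = [(-240)·(+0.2) − (-105)·(+0.1)] / -20475 = +0.001832
h(325, 10) = 755.9 + (-0.001294)·(25) + (+0.001832)·(-140) = 755.9 -0.032 -0.256 = 755.611 ft.

755.6 ft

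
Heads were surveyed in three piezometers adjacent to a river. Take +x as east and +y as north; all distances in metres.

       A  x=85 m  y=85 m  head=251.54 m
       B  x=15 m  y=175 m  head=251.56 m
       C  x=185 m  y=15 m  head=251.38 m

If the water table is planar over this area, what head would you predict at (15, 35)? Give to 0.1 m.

With h = a·x + b·y + c and A as origin, the differences give:
  (-70)·a + 90·b = +0.02
  100·a + (-70)·b = -0.16
Eliminate b (×(-70) and ×90, subtract): -4100·a = 13.000 → a = ∂h/∂x = -0.003171
Back-substitute: b = ∂h/∂y = -0.002244.
h(15, 35) = 251.54 + (-0.003171)·(-70) + (-0.002244)·(-50) = 251.54 +0.222 +0.112 = 251.874 m.

251.9 m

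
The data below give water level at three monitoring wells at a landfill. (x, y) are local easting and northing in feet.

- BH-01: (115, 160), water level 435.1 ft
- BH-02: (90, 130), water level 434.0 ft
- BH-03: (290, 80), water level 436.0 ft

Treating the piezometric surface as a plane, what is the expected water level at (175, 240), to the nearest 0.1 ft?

Differences from BH-01: to BH-02 (Δx, Δy, Δh) = (-25, -30, -1.1); to BH-03 = (175, -80, +0.9).
Solve a·Δx + b·Δy = Δh: det = (-25)·(-80) − 175·(-30) = 7250.
∂h/∂x = [(-1.1)·(-80) − (+0.9)·(-30)] / 7250 = +0.01586
∂h/∂y = [(-25)·(+0.9) − 175·(-1.1)] / 7250 = +0.02345
h(175, 240) = 435.1 + (+0.01586)·(60) + (+0.02345)·(80) = 435.1 +0.952 +1.876 = 437.928 ft.

437.9 ft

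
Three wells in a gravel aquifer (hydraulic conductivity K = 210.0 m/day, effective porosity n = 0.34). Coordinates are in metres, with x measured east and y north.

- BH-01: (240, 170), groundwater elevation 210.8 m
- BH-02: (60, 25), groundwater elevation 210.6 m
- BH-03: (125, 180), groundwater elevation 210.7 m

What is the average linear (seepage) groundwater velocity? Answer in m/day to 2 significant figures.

0.58 m/day

Taking BH-01 as reference: BH-02−BH-01 = (-180, -145, -0.2); BH-03−BH-01 = (-115, 10, -0.1).
Solve a·Δx + b·Δy = Δh: det = (-180)·10 − (-115)·(-145) = -18475.
∂h/∂x = [(-0.2)·10 − (-0.1)·(-145)] / -18475 = +0.0008931
∂h/∂y = [(-180)·(-0.1) − (-115)·(-0.2)] / -18475 = +0.0002706
|∇h| = √(0.0008931² + 0.0002706²) = 0.0009332
Seepage velocity v = K·i/n = 210.0 × 0.0009332 / 0.34 = 0.5764 m/day.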